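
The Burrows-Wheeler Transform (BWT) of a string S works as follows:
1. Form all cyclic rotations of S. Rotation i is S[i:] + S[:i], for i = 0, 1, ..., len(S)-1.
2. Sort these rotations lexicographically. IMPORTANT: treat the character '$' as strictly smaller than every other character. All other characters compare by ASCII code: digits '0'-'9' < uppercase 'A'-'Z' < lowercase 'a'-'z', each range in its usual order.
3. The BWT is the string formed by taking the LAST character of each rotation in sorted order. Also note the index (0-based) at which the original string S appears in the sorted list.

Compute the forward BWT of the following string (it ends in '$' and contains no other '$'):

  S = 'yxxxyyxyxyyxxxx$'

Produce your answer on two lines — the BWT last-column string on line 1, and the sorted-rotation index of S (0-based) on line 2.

Answer: xxxxyyxyyxy$yxxx
11

Derivation:
All 16 rotations (rotation i = S[i:]+S[:i]):
  rot[0] = yxxxyyxyxyyxxxx$
  rot[1] = xxxyyxyxyyxxxx$y
  rot[2] = xxyyxyxyyxxxx$yx
  rot[3] = xyyxyxyyxxxx$yxx
  rot[4] = yyxyxyyxxxx$yxxx
  rot[5] = yxyxyyxxxx$yxxxy
  rot[6] = xyxyyxxxx$yxxxyy
  rot[7] = yxyyxxxx$yxxxyyx
  rot[8] = xyyxxxx$yxxxyyxy
  rot[9] = yyxxxx$yxxxyyxyx
  rot[10] = yxxxx$yxxxyyxyxy
  rot[11] = xxxx$yxxxyyxyxyy
  rot[12] = xxx$yxxxyyxyxyyx
  rot[13] = xx$yxxxyyxyxyyxx
  rot[14] = x$yxxxyyxyxyyxxx
  rot[15] = $yxxxyyxyxyyxxxx
Sorted (with $ < everything):
  sorted[0] = $yxxxyyxyxyyxxxx  (last char: 'x')
  sorted[1] = x$yxxxyyxyxyyxxx  (last char: 'x')
  sorted[2] = xx$yxxxyyxyxyyxx  (last char: 'x')
  sorted[3] = xxx$yxxxyyxyxyyx  (last char: 'x')
  sorted[4] = xxxx$yxxxyyxyxyy  (last char: 'y')
  sorted[5] = xxxyyxyxyyxxxx$y  (last char: 'y')
  sorted[6] = xxyyxyxyyxxxx$yx  (last char: 'x')
  sorted[7] = xyxyyxxxx$yxxxyy  (last char: 'y')
  sorted[8] = xyyxxxx$yxxxyyxy  (last char: 'y')
  sorted[9] = xyyxyxyyxxxx$yxx  (last char: 'x')
  sorted[10] = yxxxx$yxxxyyxyxy  (last char: 'y')
  sorted[11] = yxxxyyxyxyyxxxx$  (last char: '$')
  sorted[12] = yxyxyyxxxx$yxxxy  (last char: 'y')
  sorted[13] = yxyyxxxx$yxxxyyx  (last char: 'x')
  sorted[14] = yyxxxx$yxxxyyxyx  (last char: 'x')
  sorted[15] = yyxyxyyxxxx$yxxx  (last char: 'x')
Last column: xxxxyyxyyxy$yxxx
Original string S is at sorted index 11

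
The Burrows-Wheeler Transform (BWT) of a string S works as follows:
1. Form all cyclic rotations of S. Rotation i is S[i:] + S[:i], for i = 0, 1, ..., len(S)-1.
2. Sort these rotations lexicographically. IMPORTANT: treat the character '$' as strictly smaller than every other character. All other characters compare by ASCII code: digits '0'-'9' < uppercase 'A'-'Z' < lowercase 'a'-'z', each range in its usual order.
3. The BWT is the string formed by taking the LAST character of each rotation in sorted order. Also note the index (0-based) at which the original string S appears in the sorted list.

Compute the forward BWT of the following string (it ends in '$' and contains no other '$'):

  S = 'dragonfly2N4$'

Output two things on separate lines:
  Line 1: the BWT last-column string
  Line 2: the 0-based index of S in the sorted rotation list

All 13 rotations (rotation i = S[i:]+S[:i]):
  rot[0] = dragonfly2N4$
  rot[1] = ragonfly2N4$d
  rot[2] = agonfly2N4$dr
  rot[3] = gonfly2N4$dra
  rot[4] = onfly2N4$drag
  rot[5] = nfly2N4$drago
  rot[6] = fly2N4$dragon
  rot[7] = ly2N4$dragonf
  rot[8] = y2N4$dragonfl
  rot[9] = 2N4$dragonfly
  rot[10] = N4$dragonfly2
  rot[11] = 4$dragonfly2N
  rot[12] = $dragonfly2N4
Sorted (with $ < everything):
  sorted[0] = $dragonfly2N4  (last char: '4')
  sorted[1] = 2N4$dragonfly  (last char: 'y')
  sorted[2] = 4$dragonfly2N  (last char: 'N')
  sorted[3] = N4$dragonfly2  (last char: '2')
  sorted[4] = agonfly2N4$dr  (last char: 'r')
  sorted[5] = dragonfly2N4$  (last char: '$')
  sorted[6] = fly2N4$dragon  (last char: 'n')
  sorted[7] = gonfly2N4$dra  (last char: 'a')
  sorted[8] = ly2N4$dragonf  (last char: 'f')
  sorted[9] = nfly2N4$drago  (last char: 'o')
  sorted[10] = onfly2N4$drag  (last char: 'g')
  sorted[11] = ragonfly2N4$d  (last char: 'd')
  sorted[12] = y2N4$dragonfl  (last char: 'l')
Last column: 4yN2r$nafogdl
Original string S is at sorted index 5

Answer: 4yN2r$nafogdl
5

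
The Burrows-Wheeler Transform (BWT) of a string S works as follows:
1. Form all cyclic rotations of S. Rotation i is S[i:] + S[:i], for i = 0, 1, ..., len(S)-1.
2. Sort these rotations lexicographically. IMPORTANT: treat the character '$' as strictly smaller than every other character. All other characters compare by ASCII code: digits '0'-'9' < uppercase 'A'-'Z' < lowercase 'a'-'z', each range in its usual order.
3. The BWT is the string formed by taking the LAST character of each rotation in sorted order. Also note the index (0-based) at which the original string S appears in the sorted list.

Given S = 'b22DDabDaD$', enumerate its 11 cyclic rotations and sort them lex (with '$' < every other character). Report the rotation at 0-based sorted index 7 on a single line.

Answer: aD$b22DDabD

Derivation:
All 11 rotations (rotation i = S[i:]+S[:i]):
  rot[0] = b22DDabDaD$
  rot[1] = 22DDabDaD$b
  rot[2] = 2DDabDaD$b2
  rot[3] = DDabDaD$b22
  rot[4] = DabDaD$b22D
  rot[5] = abDaD$b22DD
  rot[6] = bDaD$b22DDa
  rot[7] = DaD$b22DDab
  rot[8] = aD$b22DDabD
  rot[9] = D$b22DDabDa
  rot[10] = $b22DDabDaD
Sorted (with $ < everything):
  sorted[0] = $b22DDabDaD
  sorted[1] = 22DDabDaD$b
  sorted[2] = 2DDabDaD$b2
  sorted[3] = D$b22DDabDa
  sorted[4] = DDabDaD$b22
  sorted[5] = DaD$b22DDab
  sorted[6] = DabDaD$b22D
  sorted[7] = aD$b22DDabD
  sorted[8] = abDaD$b22DD
  sorted[9] = b22DDabDaD$
  sorted[10] = bDaD$b22DDa
sorted[7] = aD$b22DDabD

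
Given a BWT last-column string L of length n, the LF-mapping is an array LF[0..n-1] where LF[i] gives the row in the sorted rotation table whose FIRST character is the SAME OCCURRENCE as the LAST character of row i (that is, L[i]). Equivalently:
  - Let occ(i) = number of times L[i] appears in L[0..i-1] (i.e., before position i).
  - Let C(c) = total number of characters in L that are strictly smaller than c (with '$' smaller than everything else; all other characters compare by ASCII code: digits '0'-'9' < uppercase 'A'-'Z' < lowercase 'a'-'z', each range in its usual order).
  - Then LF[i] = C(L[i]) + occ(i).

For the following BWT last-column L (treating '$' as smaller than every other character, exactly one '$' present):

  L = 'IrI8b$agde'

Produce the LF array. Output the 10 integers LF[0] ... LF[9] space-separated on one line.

Answer: 2 9 3 1 5 0 4 8 6 7

Derivation:
Char counts: '$':1, '8':1, 'I':2, 'a':1, 'b':1, 'd':1, 'e':1, 'g':1, 'r':1
C (first-col start): C('$')=0, C('8')=1, C('I')=2, C('a')=4, C('b')=5, C('d')=6, C('e')=7, C('g')=8, C('r')=9
L[0]='I': occ=0, LF[0]=C('I')+0=2+0=2
L[1]='r': occ=0, LF[1]=C('r')+0=9+0=9
L[2]='I': occ=1, LF[2]=C('I')+1=2+1=3
L[3]='8': occ=0, LF[3]=C('8')+0=1+0=1
L[4]='b': occ=0, LF[4]=C('b')+0=5+0=5
L[5]='$': occ=0, LF[5]=C('$')+0=0+0=0
L[6]='a': occ=0, LF[6]=C('a')+0=4+0=4
L[7]='g': occ=0, LF[7]=C('g')+0=8+0=8
L[8]='d': occ=0, LF[8]=C('d')+0=6+0=6
L[9]='e': occ=0, LF[9]=C('e')+0=7+0=7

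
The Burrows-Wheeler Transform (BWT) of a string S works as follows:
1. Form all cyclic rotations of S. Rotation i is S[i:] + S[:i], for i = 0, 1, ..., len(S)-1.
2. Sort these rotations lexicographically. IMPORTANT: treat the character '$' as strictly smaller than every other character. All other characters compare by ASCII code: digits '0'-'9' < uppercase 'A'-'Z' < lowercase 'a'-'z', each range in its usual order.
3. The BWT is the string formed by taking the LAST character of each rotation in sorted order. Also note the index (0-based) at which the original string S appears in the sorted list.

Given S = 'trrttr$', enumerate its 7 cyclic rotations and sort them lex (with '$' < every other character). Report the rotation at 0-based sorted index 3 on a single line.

Answer: rttr$tr

Derivation:
All 7 rotations (rotation i = S[i:]+S[:i]):
  rot[0] = trrttr$
  rot[1] = rrttr$t
  rot[2] = rttr$tr
  rot[3] = ttr$trr
  rot[4] = tr$trrt
  rot[5] = r$trrtt
  rot[6] = $trrttr
Sorted (with $ < everything):
  sorted[0] = $trrttr
  sorted[1] = r$trrtt
  sorted[2] = rrttr$t
  sorted[3] = rttr$tr
  sorted[4] = tr$trrt
  sorted[5] = trrttr$
  sorted[6] = ttr$trr
sorted[3] = rttr$tr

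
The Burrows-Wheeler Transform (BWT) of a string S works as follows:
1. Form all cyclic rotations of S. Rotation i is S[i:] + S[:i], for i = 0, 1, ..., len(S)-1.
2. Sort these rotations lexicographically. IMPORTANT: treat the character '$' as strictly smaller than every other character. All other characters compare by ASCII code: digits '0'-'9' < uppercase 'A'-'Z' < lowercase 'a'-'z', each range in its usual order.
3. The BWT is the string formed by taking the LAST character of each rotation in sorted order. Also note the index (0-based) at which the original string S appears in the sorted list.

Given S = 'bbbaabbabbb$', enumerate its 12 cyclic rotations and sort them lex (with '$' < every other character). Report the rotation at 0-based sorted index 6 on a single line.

Answer: babbb$bbbaab

Derivation:
All 12 rotations (rotation i = S[i:]+S[:i]):
  rot[0] = bbbaabbabbb$
  rot[1] = bbaabbabbb$b
  rot[2] = baabbabbb$bb
  rot[3] = aabbabbb$bbb
  rot[4] = abbabbb$bbba
  rot[5] = bbabbb$bbbaa
  rot[6] = babbb$bbbaab
  rot[7] = abbb$bbbaabb
  rot[8] = bbb$bbbaabba
  rot[9] = bb$bbbaabbab
  rot[10] = b$bbbaabbabb
  rot[11] = $bbbaabbabbb
Sorted (with $ < everything):
  sorted[0] = $bbbaabbabbb
  sorted[1] = aabbabbb$bbb
  sorted[2] = abbabbb$bbba
  sorted[3] = abbb$bbbaabb
  sorted[4] = b$bbbaabbabb
  sorted[5] = baabbabbb$bb
  sorted[6] = babbb$bbbaab
  sorted[7] = bb$bbbaabbab
  sorted[8] = bbaabbabbb$b
  sorted[9] = bbabbb$bbbaa
  sorted[10] = bbb$bbbaabba
  sorted[11] = bbbaabbabbb$
sorted[6] = babbb$bbbaab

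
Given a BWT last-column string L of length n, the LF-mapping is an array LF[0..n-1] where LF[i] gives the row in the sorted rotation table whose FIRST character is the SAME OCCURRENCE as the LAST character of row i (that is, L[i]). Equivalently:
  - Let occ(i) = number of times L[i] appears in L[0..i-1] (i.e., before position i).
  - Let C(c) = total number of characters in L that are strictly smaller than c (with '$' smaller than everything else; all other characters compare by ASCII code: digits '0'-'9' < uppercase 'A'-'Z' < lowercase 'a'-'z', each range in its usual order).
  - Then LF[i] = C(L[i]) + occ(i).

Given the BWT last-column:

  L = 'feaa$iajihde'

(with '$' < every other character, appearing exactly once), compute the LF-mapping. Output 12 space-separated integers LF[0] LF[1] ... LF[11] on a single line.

Char counts: '$':1, 'a':3, 'd':1, 'e':2, 'f':1, 'h':1, 'i':2, 'j':1
C (first-col start): C('$')=0, C('a')=1, C('d')=4, C('e')=5, C('f')=7, C('h')=8, C('i')=9, C('j')=11
L[0]='f': occ=0, LF[0]=C('f')+0=7+0=7
L[1]='e': occ=0, LF[1]=C('e')+0=5+0=5
L[2]='a': occ=0, LF[2]=C('a')+0=1+0=1
L[3]='a': occ=1, LF[3]=C('a')+1=1+1=2
L[4]='$': occ=0, LF[4]=C('$')+0=0+0=0
L[5]='i': occ=0, LF[5]=C('i')+0=9+0=9
L[6]='a': occ=2, LF[6]=C('a')+2=1+2=3
L[7]='j': occ=0, LF[7]=C('j')+0=11+0=11
L[8]='i': occ=1, LF[8]=C('i')+1=9+1=10
L[9]='h': occ=0, LF[9]=C('h')+0=8+0=8
L[10]='d': occ=0, LF[10]=C('d')+0=4+0=4
L[11]='e': occ=1, LF[11]=C('e')+1=5+1=6

Answer: 7 5 1 2 0 9 3 11 10 8 4 6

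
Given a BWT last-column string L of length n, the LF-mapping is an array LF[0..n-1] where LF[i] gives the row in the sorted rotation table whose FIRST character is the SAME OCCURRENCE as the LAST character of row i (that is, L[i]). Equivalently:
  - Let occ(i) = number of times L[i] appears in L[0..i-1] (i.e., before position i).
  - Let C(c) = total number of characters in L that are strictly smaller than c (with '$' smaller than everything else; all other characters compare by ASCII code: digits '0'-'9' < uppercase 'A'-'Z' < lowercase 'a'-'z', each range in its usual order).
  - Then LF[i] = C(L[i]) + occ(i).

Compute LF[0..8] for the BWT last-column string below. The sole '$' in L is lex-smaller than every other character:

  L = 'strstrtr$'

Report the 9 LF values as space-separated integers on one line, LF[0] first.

Answer: 4 6 1 5 7 2 8 3 0

Derivation:
Char counts: '$':1, 'r':3, 's':2, 't':3
C (first-col start): C('$')=0, C('r')=1, C('s')=4, C('t')=6
L[0]='s': occ=0, LF[0]=C('s')+0=4+0=4
L[1]='t': occ=0, LF[1]=C('t')+0=6+0=6
L[2]='r': occ=0, LF[2]=C('r')+0=1+0=1
L[3]='s': occ=1, LF[3]=C('s')+1=4+1=5
L[4]='t': occ=1, LF[4]=C('t')+1=6+1=7
L[5]='r': occ=1, LF[5]=C('r')+1=1+1=2
L[6]='t': occ=2, LF[6]=C('t')+2=6+2=8
L[7]='r': occ=2, LF[7]=C('r')+2=1+2=3
L[8]='$': occ=0, LF[8]=C('$')+0=0+0=0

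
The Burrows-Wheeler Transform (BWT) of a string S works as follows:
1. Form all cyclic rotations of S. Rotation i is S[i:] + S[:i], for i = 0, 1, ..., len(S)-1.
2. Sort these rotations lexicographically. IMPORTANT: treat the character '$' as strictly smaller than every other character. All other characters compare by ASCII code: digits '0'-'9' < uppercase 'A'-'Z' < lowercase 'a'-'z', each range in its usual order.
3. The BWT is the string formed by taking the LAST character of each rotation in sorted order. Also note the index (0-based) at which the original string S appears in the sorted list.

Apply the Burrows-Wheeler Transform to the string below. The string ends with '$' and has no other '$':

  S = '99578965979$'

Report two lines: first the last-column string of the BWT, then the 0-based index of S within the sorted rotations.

Answer: 99695977985$
11

Derivation:
All 12 rotations (rotation i = S[i:]+S[:i]):
  rot[0] = 99578965979$
  rot[1] = 9578965979$9
  rot[2] = 578965979$99
  rot[3] = 78965979$995
  rot[4] = 8965979$9957
  rot[5] = 965979$99578
  rot[6] = 65979$995789
  rot[7] = 5979$9957896
  rot[8] = 979$99578965
  rot[9] = 79$995789659
  rot[10] = 9$9957896597
  rot[11] = $99578965979
Sorted (with $ < everything):
  sorted[0] = $99578965979  (last char: '9')
  sorted[1] = 578965979$99  (last char: '9')
  sorted[2] = 5979$9957896  (last char: '6')
  sorted[3] = 65979$995789  (last char: '9')
  sorted[4] = 78965979$995  (last char: '5')
  sorted[5] = 79$995789659  (last char: '9')
  sorted[6] = 8965979$9957  (last char: '7')
  sorted[7] = 9$9957896597  (last char: '7')
  sorted[8] = 9578965979$9  (last char: '9')
  sorted[9] = 965979$99578  (last char: '8')
  sorted[10] = 979$99578965  (last char: '5')
  sorted[11] = 99578965979$  (last char: '$')
Last column: 99695977985$
Original string S is at sorted index 11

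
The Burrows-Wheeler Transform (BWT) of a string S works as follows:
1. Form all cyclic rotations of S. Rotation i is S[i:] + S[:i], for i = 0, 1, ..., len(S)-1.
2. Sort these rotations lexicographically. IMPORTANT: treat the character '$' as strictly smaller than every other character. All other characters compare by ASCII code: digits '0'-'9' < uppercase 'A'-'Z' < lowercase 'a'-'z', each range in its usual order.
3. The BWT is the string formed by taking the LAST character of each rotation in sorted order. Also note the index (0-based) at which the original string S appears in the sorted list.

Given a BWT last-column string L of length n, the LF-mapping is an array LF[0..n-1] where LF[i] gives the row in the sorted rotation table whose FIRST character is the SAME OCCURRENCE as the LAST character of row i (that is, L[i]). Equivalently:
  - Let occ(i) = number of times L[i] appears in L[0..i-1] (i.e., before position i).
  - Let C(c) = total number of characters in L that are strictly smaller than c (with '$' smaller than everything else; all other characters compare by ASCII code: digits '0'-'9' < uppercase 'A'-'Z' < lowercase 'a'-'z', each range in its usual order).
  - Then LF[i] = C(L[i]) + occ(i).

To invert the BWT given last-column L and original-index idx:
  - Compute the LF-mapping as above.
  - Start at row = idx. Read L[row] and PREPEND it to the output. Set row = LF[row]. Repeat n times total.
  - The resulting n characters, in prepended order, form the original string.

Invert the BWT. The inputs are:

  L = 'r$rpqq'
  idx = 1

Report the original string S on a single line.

Answer: pqrqr$

Derivation:
LF mapping: 4 0 5 1 2 3
Walk LF starting at row 1, prepending L[row]:
  step 1: row=1, L[1]='$', prepend. Next row=LF[1]=0
  step 2: row=0, L[0]='r', prepend. Next row=LF[0]=4
  step 3: row=4, L[4]='q', prepend. Next row=LF[4]=2
  step 4: row=2, L[2]='r', prepend. Next row=LF[2]=5
  step 5: row=5, L[5]='q', prepend. Next row=LF[5]=3
  step 6: row=3, L[3]='p', prepend. Next row=LF[3]=1
Reversed output: pqrqr$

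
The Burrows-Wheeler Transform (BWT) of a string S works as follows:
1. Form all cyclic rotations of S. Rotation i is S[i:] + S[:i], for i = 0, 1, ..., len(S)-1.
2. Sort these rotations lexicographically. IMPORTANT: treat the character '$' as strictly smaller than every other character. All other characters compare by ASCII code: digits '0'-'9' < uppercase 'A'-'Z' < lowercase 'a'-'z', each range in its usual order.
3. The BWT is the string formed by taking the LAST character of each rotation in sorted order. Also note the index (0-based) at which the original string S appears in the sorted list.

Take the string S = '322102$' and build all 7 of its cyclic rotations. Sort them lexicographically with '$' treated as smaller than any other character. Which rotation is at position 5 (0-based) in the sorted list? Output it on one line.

All 7 rotations (rotation i = S[i:]+S[:i]):
  rot[0] = 322102$
  rot[1] = 22102$3
  rot[2] = 2102$32
  rot[3] = 102$322
  rot[4] = 02$3221
  rot[5] = 2$32210
  rot[6] = $322102
Sorted (with $ < everything):
  sorted[0] = $322102
  sorted[1] = 02$3221
  sorted[2] = 102$322
  sorted[3] = 2$32210
  sorted[4] = 2102$32
  sorted[5] = 22102$3
  sorted[6] = 322102$
sorted[5] = 22102$3

Answer: 22102$3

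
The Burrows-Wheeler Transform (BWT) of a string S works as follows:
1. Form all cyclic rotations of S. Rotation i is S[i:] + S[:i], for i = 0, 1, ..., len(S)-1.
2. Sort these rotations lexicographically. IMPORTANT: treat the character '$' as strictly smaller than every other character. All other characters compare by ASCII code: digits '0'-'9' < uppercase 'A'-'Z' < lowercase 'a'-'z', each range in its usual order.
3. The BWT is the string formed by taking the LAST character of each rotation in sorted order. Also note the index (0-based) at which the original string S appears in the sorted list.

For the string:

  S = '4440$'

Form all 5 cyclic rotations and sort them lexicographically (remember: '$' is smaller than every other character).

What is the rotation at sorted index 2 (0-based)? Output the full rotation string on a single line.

Answer: 40$44

Derivation:
All 5 rotations (rotation i = S[i:]+S[:i]):
  rot[0] = 4440$
  rot[1] = 440$4
  rot[2] = 40$44
  rot[3] = 0$444
  rot[4] = $4440
Sorted (with $ < everything):
  sorted[0] = $4440
  sorted[1] = 0$444
  sorted[2] = 40$44
  sorted[3] = 440$4
  sorted[4] = 4440$
sorted[2] = 40$44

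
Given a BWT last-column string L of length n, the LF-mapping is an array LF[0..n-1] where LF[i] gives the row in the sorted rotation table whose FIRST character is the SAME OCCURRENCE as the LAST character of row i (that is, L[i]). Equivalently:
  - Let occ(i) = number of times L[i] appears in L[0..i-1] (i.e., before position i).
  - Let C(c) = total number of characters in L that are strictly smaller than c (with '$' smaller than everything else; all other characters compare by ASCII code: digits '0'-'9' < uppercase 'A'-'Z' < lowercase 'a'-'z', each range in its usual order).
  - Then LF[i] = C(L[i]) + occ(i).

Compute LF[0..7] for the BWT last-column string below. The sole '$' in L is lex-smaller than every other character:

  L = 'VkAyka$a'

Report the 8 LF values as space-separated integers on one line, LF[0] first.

Answer: 2 5 1 7 6 3 0 4

Derivation:
Char counts: '$':1, 'A':1, 'V':1, 'a':2, 'k':2, 'y':1
C (first-col start): C('$')=0, C('A')=1, C('V')=2, C('a')=3, C('k')=5, C('y')=7
L[0]='V': occ=0, LF[0]=C('V')+0=2+0=2
L[1]='k': occ=0, LF[1]=C('k')+0=5+0=5
L[2]='A': occ=0, LF[2]=C('A')+0=1+0=1
L[3]='y': occ=0, LF[3]=C('y')+0=7+0=7
L[4]='k': occ=1, LF[4]=C('k')+1=5+1=6
L[5]='a': occ=0, LF[5]=C('a')+0=3+0=3
L[6]='$': occ=0, LF[6]=C('$')+0=0+0=0
L[7]='a': occ=1, LF[7]=C('a')+1=3+1=4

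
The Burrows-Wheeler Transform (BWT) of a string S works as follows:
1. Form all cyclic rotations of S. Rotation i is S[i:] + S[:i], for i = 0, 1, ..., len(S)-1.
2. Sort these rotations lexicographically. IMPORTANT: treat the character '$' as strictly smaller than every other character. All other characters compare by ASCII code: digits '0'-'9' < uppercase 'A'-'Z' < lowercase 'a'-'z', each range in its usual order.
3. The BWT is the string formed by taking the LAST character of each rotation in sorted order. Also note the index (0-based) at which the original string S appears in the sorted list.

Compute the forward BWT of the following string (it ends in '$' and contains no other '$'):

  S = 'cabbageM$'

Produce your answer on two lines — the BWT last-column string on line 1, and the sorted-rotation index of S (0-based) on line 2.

All 9 rotations (rotation i = S[i:]+S[:i]):
  rot[0] = cabbageM$
  rot[1] = abbageM$c
  rot[2] = bbageM$ca
  rot[3] = bageM$cab
  rot[4] = ageM$cabb
  rot[5] = geM$cabba
  rot[6] = eM$cabbag
  rot[7] = M$cabbage
  rot[8] = $cabbageM
Sorted (with $ < everything):
  sorted[0] = $cabbageM  (last char: 'M')
  sorted[1] = M$cabbage  (last char: 'e')
  sorted[2] = abbageM$c  (last char: 'c')
  sorted[3] = ageM$cabb  (last char: 'b')
  sorted[4] = bageM$cab  (last char: 'b')
  sorted[5] = bbageM$ca  (last char: 'a')
  sorted[6] = cabbageM$  (last char: '$')
  sorted[7] = eM$cabbag  (last char: 'g')
  sorted[8] = geM$cabba  (last char: 'a')
Last column: Mecbba$ga
Original string S is at sorted index 6

Answer: Mecbba$ga
6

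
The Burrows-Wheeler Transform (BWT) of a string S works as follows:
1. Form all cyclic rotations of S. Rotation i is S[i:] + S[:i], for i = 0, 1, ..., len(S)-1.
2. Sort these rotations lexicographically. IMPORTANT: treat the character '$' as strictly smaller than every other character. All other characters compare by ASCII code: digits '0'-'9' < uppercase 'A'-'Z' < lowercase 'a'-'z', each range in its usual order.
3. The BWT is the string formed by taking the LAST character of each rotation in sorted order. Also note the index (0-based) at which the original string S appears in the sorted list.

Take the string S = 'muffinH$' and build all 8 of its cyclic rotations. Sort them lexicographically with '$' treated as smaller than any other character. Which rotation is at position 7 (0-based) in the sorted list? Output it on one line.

Answer: uffinH$m

Derivation:
All 8 rotations (rotation i = S[i:]+S[:i]):
  rot[0] = muffinH$
  rot[1] = uffinH$m
  rot[2] = ffinH$mu
  rot[3] = finH$muf
  rot[4] = inH$muff
  rot[5] = nH$muffi
  rot[6] = H$muffin
  rot[7] = $muffinH
Sorted (with $ < everything):
  sorted[0] = $muffinH
  sorted[1] = H$muffin
  sorted[2] = ffinH$mu
  sorted[3] = finH$muf
  sorted[4] = inH$muff
  sorted[5] = muffinH$
  sorted[6] = nH$muffi
  sorted[7] = uffinH$m
sorted[7] = uffinH$m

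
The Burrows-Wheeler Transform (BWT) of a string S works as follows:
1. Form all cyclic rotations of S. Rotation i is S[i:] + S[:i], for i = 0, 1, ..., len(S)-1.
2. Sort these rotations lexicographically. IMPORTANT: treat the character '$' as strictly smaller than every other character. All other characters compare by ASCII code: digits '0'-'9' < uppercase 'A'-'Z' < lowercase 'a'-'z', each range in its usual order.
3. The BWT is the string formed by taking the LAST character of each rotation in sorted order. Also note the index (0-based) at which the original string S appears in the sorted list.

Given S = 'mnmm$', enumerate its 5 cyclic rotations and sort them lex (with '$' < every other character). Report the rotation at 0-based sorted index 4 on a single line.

All 5 rotations (rotation i = S[i:]+S[:i]):
  rot[0] = mnmm$
  rot[1] = nmm$m
  rot[2] = mm$mn
  rot[3] = m$mnm
  rot[4] = $mnmm
Sorted (with $ < everything):
  sorted[0] = $mnmm
  sorted[1] = m$mnm
  sorted[2] = mm$mn
  sorted[3] = mnmm$
  sorted[4] = nmm$m
sorted[4] = nmm$m

Answer: nmm$m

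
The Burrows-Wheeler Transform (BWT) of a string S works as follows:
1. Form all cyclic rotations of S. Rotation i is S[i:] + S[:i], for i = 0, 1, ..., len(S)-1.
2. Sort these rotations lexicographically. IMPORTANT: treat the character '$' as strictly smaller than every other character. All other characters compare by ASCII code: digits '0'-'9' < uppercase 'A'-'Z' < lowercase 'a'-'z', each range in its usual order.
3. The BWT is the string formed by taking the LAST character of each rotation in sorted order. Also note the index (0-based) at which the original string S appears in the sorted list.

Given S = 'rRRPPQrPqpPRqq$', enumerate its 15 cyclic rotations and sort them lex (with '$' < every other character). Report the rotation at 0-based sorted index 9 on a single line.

Answer: pPRqq$rRRPPQrPq

Derivation:
All 15 rotations (rotation i = S[i:]+S[:i]):
  rot[0] = rRRPPQrPqpPRqq$
  rot[1] = RRPPQrPqpPRqq$r
  rot[2] = RPPQrPqpPRqq$rR
  rot[3] = PPQrPqpPRqq$rRR
  rot[4] = PQrPqpPRqq$rRRP
  rot[5] = QrPqpPRqq$rRRPP
  rot[6] = rPqpPRqq$rRRPPQ
  rot[7] = PqpPRqq$rRRPPQr
  rot[8] = qpPRqq$rRRPPQrP
  rot[9] = pPRqq$rRRPPQrPq
  rot[10] = PRqq$rRRPPQrPqp
  rot[11] = Rqq$rRRPPQrPqpP
  rot[12] = qq$rRRPPQrPqpPR
  rot[13] = q$rRRPPQrPqpPRq
  rot[14] = $rRRPPQrPqpPRqq
Sorted (with $ < everything):
  sorted[0] = $rRRPPQrPqpPRqq
  sorted[1] = PPQrPqpPRqq$rRR
  sorted[2] = PQrPqpPRqq$rRRP
  sorted[3] = PRqq$rRRPPQrPqp
  sorted[4] = PqpPRqq$rRRPPQr
  sorted[5] = QrPqpPRqq$rRRPP
  sorted[6] = RPPQrPqpPRqq$rR
  sorted[7] = RRPPQrPqpPRqq$r
  sorted[8] = Rqq$rRRPPQrPqpP
  sorted[9] = pPRqq$rRRPPQrPq
  sorted[10] = q$rRRPPQrPqpPRq
  sorted[11] = qpPRqq$rRRPPQrP
  sorted[12] = qq$rRRPPQrPqpPR
  sorted[13] = rPqpPRqq$rRRPPQ
  sorted[14] = rRRPPQrPqpPRqq$
sorted[9] = pPRqq$rRRPPQrPq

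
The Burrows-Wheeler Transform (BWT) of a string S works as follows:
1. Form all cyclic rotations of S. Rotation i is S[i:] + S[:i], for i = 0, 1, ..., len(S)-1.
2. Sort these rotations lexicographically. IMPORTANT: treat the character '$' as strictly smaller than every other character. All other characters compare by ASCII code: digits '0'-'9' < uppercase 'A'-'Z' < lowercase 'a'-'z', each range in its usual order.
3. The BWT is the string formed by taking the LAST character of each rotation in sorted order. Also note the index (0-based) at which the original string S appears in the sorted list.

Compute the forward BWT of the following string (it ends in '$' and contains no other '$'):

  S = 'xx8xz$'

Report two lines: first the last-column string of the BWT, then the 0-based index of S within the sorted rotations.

All 6 rotations (rotation i = S[i:]+S[:i]):
  rot[0] = xx8xz$
  rot[1] = x8xz$x
  rot[2] = 8xz$xx
  rot[3] = xz$xx8
  rot[4] = z$xx8x
  rot[5] = $xx8xz
Sorted (with $ < everything):
  sorted[0] = $xx8xz  (last char: 'z')
  sorted[1] = 8xz$xx  (last char: 'x')
  sorted[2] = x8xz$x  (last char: 'x')
  sorted[3] = xx8xz$  (last char: '$')
  sorted[4] = xz$xx8  (last char: '8')
  sorted[5] = z$xx8x  (last char: 'x')
Last column: zxx$8x
Original string S is at sorted index 3

Answer: zxx$8x
3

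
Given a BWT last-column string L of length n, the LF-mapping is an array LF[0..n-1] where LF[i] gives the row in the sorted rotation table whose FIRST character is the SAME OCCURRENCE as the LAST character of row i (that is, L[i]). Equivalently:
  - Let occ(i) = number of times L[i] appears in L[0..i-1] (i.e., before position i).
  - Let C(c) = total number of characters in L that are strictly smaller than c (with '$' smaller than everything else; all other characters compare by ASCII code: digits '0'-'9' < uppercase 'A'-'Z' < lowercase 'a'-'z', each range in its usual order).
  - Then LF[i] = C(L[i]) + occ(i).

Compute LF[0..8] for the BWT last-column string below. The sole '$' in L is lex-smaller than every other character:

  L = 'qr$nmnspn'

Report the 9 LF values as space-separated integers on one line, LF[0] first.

Char counts: '$':1, 'm':1, 'n':3, 'p':1, 'q':1, 'r':1, 's':1
C (first-col start): C('$')=0, C('m')=1, C('n')=2, C('p')=5, C('q')=6, C('r')=7, C('s')=8
L[0]='q': occ=0, LF[0]=C('q')+0=6+0=6
L[1]='r': occ=0, LF[1]=C('r')+0=7+0=7
L[2]='$': occ=0, LF[2]=C('$')+0=0+0=0
L[3]='n': occ=0, LF[3]=C('n')+0=2+0=2
L[4]='m': occ=0, LF[4]=C('m')+0=1+0=1
L[5]='n': occ=1, LF[5]=C('n')+1=2+1=3
L[6]='s': occ=0, LF[6]=C('s')+0=8+0=8
L[7]='p': occ=0, LF[7]=C('p')+0=5+0=5
L[8]='n': occ=2, LF[8]=C('n')+2=2+2=4

Answer: 6 7 0 2 1 3 8 5 4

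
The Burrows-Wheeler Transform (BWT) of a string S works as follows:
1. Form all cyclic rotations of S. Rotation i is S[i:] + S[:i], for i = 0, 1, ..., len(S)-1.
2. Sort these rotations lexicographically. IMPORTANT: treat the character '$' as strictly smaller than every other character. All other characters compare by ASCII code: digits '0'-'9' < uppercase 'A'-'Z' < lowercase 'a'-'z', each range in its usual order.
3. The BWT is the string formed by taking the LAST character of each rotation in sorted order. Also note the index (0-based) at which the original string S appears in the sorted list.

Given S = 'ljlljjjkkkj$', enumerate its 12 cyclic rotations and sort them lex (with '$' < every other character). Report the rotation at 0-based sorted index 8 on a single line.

Answer: kkkj$ljlljjj

Derivation:
All 12 rotations (rotation i = S[i:]+S[:i]):
  rot[0] = ljlljjjkkkj$
  rot[1] = jlljjjkkkj$l
  rot[2] = lljjjkkkj$lj
  rot[3] = ljjjkkkj$ljl
  rot[4] = jjjkkkj$ljll
  rot[5] = jjkkkj$ljllj
  rot[6] = jkkkj$ljlljj
  rot[7] = kkkj$ljlljjj
  rot[8] = kkj$ljlljjjk
  rot[9] = kj$ljlljjjkk
  rot[10] = j$ljlljjjkkk
  rot[11] = $ljlljjjkkkj
Sorted (with $ < everything):
  sorted[0] = $ljlljjjkkkj
  sorted[1] = j$ljlljjjkkk
  sorted[2] = jjjkkkj$ljll
  sorted[3] = jjkkkj$ljllj
  sorted[4] = jkkkj$ljlljj
  sorted[5] = jlljjjkkkj$l
  sorted[6] = kj$ljlljjjkk
  sorted[7] = kkj$ljlljjjk
  sorted[8] = kkkj$ljlljjj
  sorted[9] = ljjjkkkj$ljl
  sorted[10] = ljlljjjkkkj$
  sorted[11] = lljjjkkkj$lj
sorted[8] = kkkj$ljlljjj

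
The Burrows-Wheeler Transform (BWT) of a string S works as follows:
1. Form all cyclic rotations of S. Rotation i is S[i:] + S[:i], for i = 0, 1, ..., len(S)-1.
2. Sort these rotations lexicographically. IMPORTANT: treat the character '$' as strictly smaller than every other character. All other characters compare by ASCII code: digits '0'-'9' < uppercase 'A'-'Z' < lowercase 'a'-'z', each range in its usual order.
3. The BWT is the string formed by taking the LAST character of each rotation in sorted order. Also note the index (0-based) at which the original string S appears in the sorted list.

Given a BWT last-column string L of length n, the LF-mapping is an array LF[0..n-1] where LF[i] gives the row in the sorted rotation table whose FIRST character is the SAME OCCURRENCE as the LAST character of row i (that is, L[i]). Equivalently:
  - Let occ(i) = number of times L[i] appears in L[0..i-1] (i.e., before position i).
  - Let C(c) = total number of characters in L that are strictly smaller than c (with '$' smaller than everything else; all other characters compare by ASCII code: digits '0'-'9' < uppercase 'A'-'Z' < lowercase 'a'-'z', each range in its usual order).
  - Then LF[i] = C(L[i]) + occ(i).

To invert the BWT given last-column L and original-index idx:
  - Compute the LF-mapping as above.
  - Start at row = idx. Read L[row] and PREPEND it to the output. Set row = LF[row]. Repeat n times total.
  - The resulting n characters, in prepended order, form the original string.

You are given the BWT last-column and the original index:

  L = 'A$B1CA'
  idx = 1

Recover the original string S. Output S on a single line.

Answer: 1ACBA$

Derivation:
LF mapping: 2 0 4 1 5 3
Walk LF starting at row 1, prepending L[row]:
  step 1: row=1, L[1]='$', prepend. Next row=LF[1]=0
  step 2: row=0, L[0]='A', prepend. Next row=LF[0]=2
  step 3: row=2, L[2]='B', prepend. Next row=LF[2]=4
  step 4: row=4, L[4]='C', prepend. Next row=LF[4]=5
  step 5: row=5, L[5]='A', prepend. Next row=LF[5]=3
  step 6: row=3, L[3]='1', prepend. Next row=LF[3]=1
Reversed output: 1ACBA$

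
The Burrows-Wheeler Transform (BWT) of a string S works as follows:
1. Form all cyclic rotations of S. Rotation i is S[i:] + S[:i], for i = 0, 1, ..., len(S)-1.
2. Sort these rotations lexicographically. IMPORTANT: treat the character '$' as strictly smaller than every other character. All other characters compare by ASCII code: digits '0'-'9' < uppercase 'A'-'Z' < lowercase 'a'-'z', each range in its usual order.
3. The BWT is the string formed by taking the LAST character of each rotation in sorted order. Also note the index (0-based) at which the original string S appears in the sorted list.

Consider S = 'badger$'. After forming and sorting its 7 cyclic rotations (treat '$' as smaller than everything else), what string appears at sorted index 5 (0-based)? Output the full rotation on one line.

All 7 rotations (rotation i = S[i:]+S[:i]):
  rot[0] = badger$
  rot[1] = adger$b
  rot[2] = dger$ba
  rot[3] = ger$bad
  rot[4] = er$badg
  rot[5] = r$badge
  rot[6] = $badger
Sorted (with $ < everything):
  sorted[0] = $badger
  sorted[1] = adger$b
  sorted[2] = badger$
  sorted[3] = dger$ba
  sorted[4] = er$badg
  sorted[5] = ger$bad
  sorted[6] = r$badge
sorted[5] = ger$bad

Answer: ger$bad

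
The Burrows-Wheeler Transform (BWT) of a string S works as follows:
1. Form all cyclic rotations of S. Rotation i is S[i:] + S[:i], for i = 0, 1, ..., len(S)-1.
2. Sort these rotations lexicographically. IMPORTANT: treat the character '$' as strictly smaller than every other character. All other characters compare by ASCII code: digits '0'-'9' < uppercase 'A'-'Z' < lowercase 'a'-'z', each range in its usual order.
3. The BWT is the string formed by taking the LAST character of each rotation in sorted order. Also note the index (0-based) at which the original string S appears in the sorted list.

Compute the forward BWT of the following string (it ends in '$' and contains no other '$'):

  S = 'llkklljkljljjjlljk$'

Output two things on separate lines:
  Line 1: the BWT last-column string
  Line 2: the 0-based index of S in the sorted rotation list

All 19 rotations (rotation i = S[i:]+S[:i]):
  rot[0] = llkklljkljljjjlljk$
  rot[1] = lkklljkljljjjlljk$l
  rot[2] = kklljkljljjjlljk$ll
  rot[3] = klljkljljjjlljk$llk
  rot[4] = lljkljljjjlljk$llkk
  rot[5] = ljkljljjjlljk$llkkl
  rot[6] = jkljljjjlljk$llkkll
  rot[7] = kljljjjlljk$llkkllj
  rot[8] = ljljjjlljk$llkklljk
  rot[9] = jljjjlljk$llkklljkl
  rot[10] = ljjjlljk$llkklljklj
  rot[11] = jjjlljk$llkklljkljl
  rot[12] = jjlljk$llkklljkljlj
  rot[13] = jlljk$llkklljkljljj
  rot[14] = lljk$llkklljkljljjj
  rot[15] = ljk$llkklljkljljjjl
  rot[16] = jk$llkklljkljljjjll
  rot[17] = k$llkklljkljljjjllj
  rot[18] = $llkklljkljljjjlljk
Sorted (with $ < everything):
  sorted[0] = $llkklljkljljjjlljk  (last char: 'k')
  sorted[1] = jjjlljk$llkklljkljl  (last char: 'l')
  sorted[2] = jjlljk$llkklljkljlj  (last char: 'j')
  sorted[3] = jk$llkklljkljljjjll  (last char: 'l')
  sorted[4] = jkljljjjlljk$llkkll  (last char: 'l')
  sorted[5] = jljjjlljk$llkklljkl  (last char: 'l')
  sorted[6] = jlljk$llkklljkljljj  (last char: 'j')
  sorted[7] = k$llkklljkljljjjllj  (last char: 'j')
  sorted[8] = kklljkljljjjlljk$ll  (last char: 'l')
  sorted[9] = kljljjjlljk$llkkllj  (last char: 'j')
  sorted[10] = klljkljljjjlljk$llk  (last char: 'k')
  sorted[11] = ljjjlljk$llkklljklj  (last char: 'j')
  sorted[12] = ljk$llkklljkljljjjl  (last char: 'l')
  sorted[13] = ljkljljjjlljk$llkkl  (last char: 'l')
  sorted[14] = ljljjjlljk$llkklljk  (last char: 'k')
  sorted[15] = lkklljkljljjjlljk$l  (last char: 'l')
  sorted[16] = lljk$llkklljkljljjj  (last char: 'j')
  sorted[17] = lljkljljjjlljk$llkk  (last char: 'k')
  sorted[18] = llkklljkljljjjlljk$  (last char: '$')
Last column: kljllljjljkjllkljk$
Original string S is at sorted index 18

Answer: kljllljjljkjllkljk$
18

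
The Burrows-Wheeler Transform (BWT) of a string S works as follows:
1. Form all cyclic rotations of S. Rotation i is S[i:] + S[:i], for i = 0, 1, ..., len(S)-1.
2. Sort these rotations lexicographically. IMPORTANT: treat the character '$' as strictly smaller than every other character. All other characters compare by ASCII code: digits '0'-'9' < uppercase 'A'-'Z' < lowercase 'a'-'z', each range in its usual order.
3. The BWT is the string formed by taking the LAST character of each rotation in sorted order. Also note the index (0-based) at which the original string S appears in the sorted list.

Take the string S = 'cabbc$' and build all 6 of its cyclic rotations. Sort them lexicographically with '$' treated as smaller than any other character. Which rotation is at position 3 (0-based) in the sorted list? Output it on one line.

All 6 rotations (rotation i = S[i:]+S[:i]):
  rot[0] = cabbc$
  rot[1] = abbc$c
  rot[2] = bbc$ca
  rot[3] = bc$cab
  rot[4] = c$cabb
  rot[5] = $cabbc
Sorted (with $ < everything):
  sorted[0] = $cabbc
  sorted[1] = abbc$c
  sorted[2] = bbc$ca
  sorted[3] = bc$cab
  sorted[4] = c$cabb
  sorted[5] = cabbc$
sorted[3] = bc$cab

Answer: bc$cab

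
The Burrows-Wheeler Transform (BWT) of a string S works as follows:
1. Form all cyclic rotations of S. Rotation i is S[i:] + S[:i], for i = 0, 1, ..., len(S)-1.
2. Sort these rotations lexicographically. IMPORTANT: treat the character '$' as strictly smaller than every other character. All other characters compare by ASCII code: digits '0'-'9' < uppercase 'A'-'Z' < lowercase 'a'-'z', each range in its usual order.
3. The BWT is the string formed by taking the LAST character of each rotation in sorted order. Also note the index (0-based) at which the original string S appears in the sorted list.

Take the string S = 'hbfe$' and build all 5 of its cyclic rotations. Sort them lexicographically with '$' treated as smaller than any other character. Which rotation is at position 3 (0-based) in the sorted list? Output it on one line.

Answer: fe$hb

Derivation:
All 5 rotations (rotation i = S[i:]+S[:i]):
  rot[0] = hbfe$
  rot[1] = bfe$h
  rot[2] = fe$hb
  rot[3] = e$hbf
  rot[4] = $hbfe
Sorted (with $ < everything):
  sorted[0] = $hbfe
  sorted[1] = bfe$h
  sorted[2] = e$hbf
  sorted[3] = fe$hb
  sorted[4] = hbfe$
sorted[3] = fe$hb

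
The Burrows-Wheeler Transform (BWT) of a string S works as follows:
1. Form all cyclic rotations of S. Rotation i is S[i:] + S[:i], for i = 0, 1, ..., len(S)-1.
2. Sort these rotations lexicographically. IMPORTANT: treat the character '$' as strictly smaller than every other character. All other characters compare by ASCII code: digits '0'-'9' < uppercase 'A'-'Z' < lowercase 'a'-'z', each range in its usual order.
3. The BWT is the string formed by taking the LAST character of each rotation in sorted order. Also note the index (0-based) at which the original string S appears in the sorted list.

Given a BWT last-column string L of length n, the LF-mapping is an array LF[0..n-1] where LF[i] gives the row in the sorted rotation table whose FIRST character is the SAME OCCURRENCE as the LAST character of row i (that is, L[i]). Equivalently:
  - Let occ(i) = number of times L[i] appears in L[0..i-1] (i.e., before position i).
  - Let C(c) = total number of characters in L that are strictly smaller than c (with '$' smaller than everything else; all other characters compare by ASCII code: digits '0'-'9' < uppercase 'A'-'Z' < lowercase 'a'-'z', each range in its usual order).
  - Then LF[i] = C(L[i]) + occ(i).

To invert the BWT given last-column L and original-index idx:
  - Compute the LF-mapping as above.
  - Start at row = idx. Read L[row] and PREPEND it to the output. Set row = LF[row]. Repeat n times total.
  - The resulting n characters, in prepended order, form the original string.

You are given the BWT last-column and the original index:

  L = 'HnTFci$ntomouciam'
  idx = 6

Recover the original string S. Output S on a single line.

Answer: communicationFTH$

Derivation:
LF mapping: 2 11 3 1 5 7 0 12 15 13 9 14 16 6 8 4 10
Walk LF starting at row 6, prepending L[row]:
  step 1: row=6, L[6]='$', prepend. Next row=LF[6]=0
  step 2: row=0, L[0]='H', prepend. Next row=LF[0]=2
  step 3: row=2, L[2]='T', prepend. Next row=LF[2]=3
  step 4: row=3, L[3]='F', prepend. Next row=LF[3]=1
  step 5: row=1, L[1]='n', prepend. Next row=LF[1]=11
  step 6: row=11, L[11]='o', prepend. Next row=LF[11]=14
  step 7: row=14, L[14]='i', prepend. Next row=LF[14]=8
  step 8: row=8, L[8]='t', prepend. Next row=LF[8]=15
  step 9: row=15, L[15]='a', prepend. Next row=LF[15]=4
  step 10: row=4, L[4]='c', prepend. Next row=LF[4]=5
  step 11: row=5, L[5]='i', prepend. Next row=LF[5]=7
  step 12: row=7, L[7]='n', prepend. Next row=LF[7]=12
  step 13: row=12, L[12]='u', prepend. Next row=LF[12]=16
  step 14: row=16, L[16]='m', prepend. Next row=LF[16]=10
  step 15: row=10, L[10]='m', prepend. Next row=LF[10]=9
  step 16: row=9, L[9]='o', prepend. Next row=LF[9]=13
  step 17: row=13, L[13]='c', prepend. Next row=LF[13]=6
Reversed output: communicationFTH$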